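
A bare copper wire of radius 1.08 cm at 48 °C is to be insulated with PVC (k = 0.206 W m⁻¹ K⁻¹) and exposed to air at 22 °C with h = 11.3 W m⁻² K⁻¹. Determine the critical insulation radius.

r_cr = 1.82 cm

For a cylinder, r_cr = k_ins/h = 0.206/11.3 = 0.0182 m = 1.82 cm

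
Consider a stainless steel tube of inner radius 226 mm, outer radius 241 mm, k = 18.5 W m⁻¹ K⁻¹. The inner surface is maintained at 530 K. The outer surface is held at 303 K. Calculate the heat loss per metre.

Q' = 411 kW/m

Q' = 2πk·ΔT/ln(r₂/r₁) = 2π × 18.5 × 227 / ln(0.241/0.226) = 4.11×10^5 W/m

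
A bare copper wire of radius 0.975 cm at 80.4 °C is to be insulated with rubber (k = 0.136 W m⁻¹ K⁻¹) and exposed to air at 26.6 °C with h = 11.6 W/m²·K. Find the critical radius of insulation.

r_cr = 1.17 cm

For a cylinder, r_cr = k_ins/h = 0.136/11.6 = 0.0117 m = 1.17 cm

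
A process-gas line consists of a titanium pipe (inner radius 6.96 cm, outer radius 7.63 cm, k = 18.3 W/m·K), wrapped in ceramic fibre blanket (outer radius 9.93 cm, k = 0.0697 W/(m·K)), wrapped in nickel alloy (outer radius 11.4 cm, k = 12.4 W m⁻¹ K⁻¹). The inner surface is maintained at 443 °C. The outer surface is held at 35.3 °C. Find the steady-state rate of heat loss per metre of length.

Series thermal resistances, inner to outer:
  R'_titanium = ln(0.0763/0.0696)/(2πk) = 0.09191/(2π·18.3) = 7.993×10^-4 m·K/W
  R'_ceramic fibre blanket = ln(0.0993/0.0763)/(2πk) = 0.2635/(2π·0.0697) = 0.6016 m·K/W
  R'_nickel alloy = ln(0.114/0.0993)/(2πk) = 0.1381/(2π·12.4) = 0.001772 m·K/W
ΣR = 7.993×10^-4 + 0.6016 + 0.001772 = 0.6042 m·K/W
Q' = ΔT/ΣR = (443 °C − 35.3 °C)/0.6042 = 675 W/m

Q' = 675 W/m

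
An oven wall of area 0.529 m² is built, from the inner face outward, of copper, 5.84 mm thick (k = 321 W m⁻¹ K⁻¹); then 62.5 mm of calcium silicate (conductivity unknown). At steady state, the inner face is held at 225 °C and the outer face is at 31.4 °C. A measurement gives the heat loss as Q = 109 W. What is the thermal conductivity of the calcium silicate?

ΣR = ΔT/Q = |225 − 31.4|/109 = 1.776 K/W
Known resistances:
  R_copper = L/(kA) = 0.00584/(321·0.529) = 3.439×10^-5 K/W
R_calcium silicate = ΣR − ΣR_known = 1.776 − 3.439×10^-5 = 1.776 K/W
L/(kA) = 1.776 ⇒ k = 0.0625/(1.776·0.529) = 0.0665 W/m·K

k = 0.0665 W/m·K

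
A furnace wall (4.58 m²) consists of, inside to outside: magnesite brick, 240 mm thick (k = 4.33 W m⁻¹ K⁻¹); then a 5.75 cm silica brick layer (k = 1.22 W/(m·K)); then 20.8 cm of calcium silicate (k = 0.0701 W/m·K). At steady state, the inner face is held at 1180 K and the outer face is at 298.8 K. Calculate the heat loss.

Q = 1310 W

Treat each layer as a resistance in series:
  R_magnesite brick = L/(kA) = 0.240/(4.33·4.58) = 0.01210 K/W
  R_silica brick = L/(kA) = 0.0575/(1.22·4.58) = 0.01029 K/W
  R_calcium silicate = L/(kA) = 0.208/(0.0701·4.58) = 0.6479 K/W
ΣR = 0.01210 + 0.01029 + 0.6479 = 0.6703 K/W
Q = ΔT/ΣR = (1180 K − 298.8 K)/0.6703 = 1310 W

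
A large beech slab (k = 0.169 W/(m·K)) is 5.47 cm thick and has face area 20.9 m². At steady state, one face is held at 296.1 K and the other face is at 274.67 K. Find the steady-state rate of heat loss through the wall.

Q = kA·ΔT/L = 0.169 × 20.9 × |296.1 K − 274.67 K| / 0.0547 = 1380 W

Q = 1380 W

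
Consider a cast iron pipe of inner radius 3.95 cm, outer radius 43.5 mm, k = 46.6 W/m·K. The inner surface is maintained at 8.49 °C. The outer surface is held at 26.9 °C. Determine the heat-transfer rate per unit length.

Q' = 2πk·ΔT/ln(r₂/r₁) = 2π × 46.6 × 18.41 / ln(0.0435/0.0395) = 55900 W/m

Q' = 55.9 kW/m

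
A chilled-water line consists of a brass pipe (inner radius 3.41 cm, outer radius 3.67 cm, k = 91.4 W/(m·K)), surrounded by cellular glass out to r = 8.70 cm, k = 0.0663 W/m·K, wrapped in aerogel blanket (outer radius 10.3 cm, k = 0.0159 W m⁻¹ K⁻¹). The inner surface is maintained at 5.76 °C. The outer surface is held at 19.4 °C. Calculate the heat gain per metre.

Q' = 3.63 W/m

Resistance network (inner→outer):
  R'_brass = ln(0.0367/0.0341)/(2πk) = 0.07348/(2π·91.4) = 1.279×10^-4 m·K/W
  R'_cellular glass = ln(0.0870/0.0367)/(2πk) = 0.8631/(2π·0.0663) = 2.072 m·K/W
  R'_aerogel blanket = ln(0.103/0.0870)/(2πk) = 0.1688/(2π·0.0159) = 1.690 m·K/W
ΣR = 1.279×10^-4 + 2.072 + 1.690 = 3.762 m·K/W
Q' = ΔT/ΣR = (5.76 °C − 19.4 °C)/3.762 = -3.63 W/m
(Negative Q' ⇒ heat flows inward; heat gain = 3.63 W/m.)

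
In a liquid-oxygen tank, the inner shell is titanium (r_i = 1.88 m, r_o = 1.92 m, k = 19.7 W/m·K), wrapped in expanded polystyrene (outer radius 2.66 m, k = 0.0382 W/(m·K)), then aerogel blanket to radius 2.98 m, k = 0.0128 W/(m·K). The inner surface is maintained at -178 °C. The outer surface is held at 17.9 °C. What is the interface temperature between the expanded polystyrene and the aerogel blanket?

T = -71.0 °C

Resistance network (inner→outer):
  R_titanium = (1/1.88 − 1/1.92)/(4πk) = 0.01108/(4π·19.7) = 4.476×10^-5 K/W
  R_expanded polystyrene = (1/1.92 − 1/2.66)/(4πk) = 0.1449/(4π·0.0382) = 0.3018 K/W
  R_aerogel blanket = (1/2.66 − 1/2.98)/(4πk) = 0.04037/(4π·0.0128) = 0.2510 K/W
ΣR = 4.476×10^-5 + 0.3018 + 0.2510 = 0.5528 K/W
Q = ΔT/ΣR = (-178 °C − 17.9 °C)/0.5528 = -354.4 W
From the inner boundary to the expanded polystyrene/aerogel blanket interface, ΣR_partial = 0.3018 K/W.
T_interface = T_in − Q·ΣR_partial = -178 °C − (-354.4)(0.3018) = -71.0 °C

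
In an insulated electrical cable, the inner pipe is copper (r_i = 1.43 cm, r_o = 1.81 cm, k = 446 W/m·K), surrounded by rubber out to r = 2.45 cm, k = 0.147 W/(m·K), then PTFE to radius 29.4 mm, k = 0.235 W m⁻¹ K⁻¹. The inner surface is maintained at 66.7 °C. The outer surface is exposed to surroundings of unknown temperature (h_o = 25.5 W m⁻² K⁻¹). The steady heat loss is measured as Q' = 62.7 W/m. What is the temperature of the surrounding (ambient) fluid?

Sum the resistances:
  R'_copper = ln(0.0181/0.0143)/(2πk) = 0.2357/(2π·446) = 8.409×10^-5 m·K/W
  R'_rubber = ln(0.0245/0.0181)/(2πk) = 0.3028/(2π·0.147) = 0.3278 m·K/W
  R'_PTFE = ln(0.0294/0.0245)/(2πk) = 0.1823/(2π·0.235) = 0.1235 m·K/W
  R'_conv,out = 1/(2πr h) = 1/(2π·0.0294·25.5) = 0.2123 m·K/W
ΣR = 0.6636 m·K/W
ΔT = Q'·ΣR = 62.7 × 0.6636 = 41.61 K
Heat flows outward, so T_out = T_in − ΔT = 66.7 − 41.61 = 25.1 °C

T_out = 25.1 °C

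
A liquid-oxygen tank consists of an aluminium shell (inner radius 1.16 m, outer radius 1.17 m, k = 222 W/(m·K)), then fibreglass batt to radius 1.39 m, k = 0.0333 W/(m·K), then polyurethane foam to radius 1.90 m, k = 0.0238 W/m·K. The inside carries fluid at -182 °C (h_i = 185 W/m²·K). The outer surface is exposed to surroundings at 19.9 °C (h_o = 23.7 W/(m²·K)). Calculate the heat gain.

Resistance network (inner→outer):
  R_conv,in = 1/(4πr²h) = 1/(4π·1.16²·185) = 3.197×10^-4 K/W
  R_aluminium = (1/1.16 − 1/1.17)/(4πk) = 0.007368/(4π·222) = 2.641×10^-6 K/W
  R_fibreglass batt = (1/1.17 − 1/1.39)/(4πk) = 0.1353/(4π·0.0333) = 0.3233 K/W
  R_polyurethane foam = (1/1.39 − 1/1.90)/(4πk) = 0.1931/(4π·0.0238) = 0.6457 K/W
  R_conv,out = 1/(4πr²h) = 1/(4π·1.90²·23.7) = 9.301×10^-4 K/W
ΣR = 3.197×10^-4 + 2.641×10^-6 + 0.3233 + 0.6457 + 9.301×10^-4 = 0.9703 K/W
Q = ΔT/ΣR = (-182 °C − 19.9 °C)/0.9703 = -208 W
(Negative Q ⇒ heat flows inward; heat gain = 208 W.)

Q = 208 W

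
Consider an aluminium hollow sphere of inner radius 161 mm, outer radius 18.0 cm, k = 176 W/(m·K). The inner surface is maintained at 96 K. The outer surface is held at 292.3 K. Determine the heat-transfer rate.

Q = 4πk·ΔT/(1/r₁ − 1/r₂) = 4π × 176 × 196.3 / (1/0.161 − 1/0.180) = 6.62×10^5 W

Q = 6.62×10^5 W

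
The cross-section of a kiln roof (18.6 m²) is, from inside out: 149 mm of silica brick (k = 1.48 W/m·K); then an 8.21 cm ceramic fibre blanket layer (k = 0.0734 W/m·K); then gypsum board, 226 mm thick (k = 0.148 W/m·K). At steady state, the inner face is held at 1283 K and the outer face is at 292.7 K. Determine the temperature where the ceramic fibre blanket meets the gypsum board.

Resistance network (inner→outer):
  R_silica brick = L/(kA) = 0.149/(1.48·18.6) = 0.005413 K/W
  R_ceramic fibre blanket = L/(kA) = 0.0821/(0.0734·18.6) = 0.06014 K/W
  R_gypsum board = L/(kA) = 0.226/(0.148·18.6) = 0.08210 K/W
ΣR = 0.005413 + 0.06014 + 0.08210 = 0.1477 K/W
Q = ΔT/ΣR = (1283 K − 292.7 K)/0.1477 = 6705 W
From the inner boundary to the ceramic fibre blanket/gypsum board interface, ΣR_partial = 0.06555 K/W.
T_interface = T_in − Q·ΣR_partial = 1283 K − (6705)(0.06555) = 843 K

T = 843 K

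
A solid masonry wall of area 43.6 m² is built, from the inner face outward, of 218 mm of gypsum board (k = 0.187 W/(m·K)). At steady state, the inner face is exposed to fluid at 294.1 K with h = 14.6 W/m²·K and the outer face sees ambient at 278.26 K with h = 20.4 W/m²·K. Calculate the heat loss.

Q = 538 W

Resistance network (inner→outer):
  R_conv,in = 1/(hA) = 1/(14.6·43.6) = 0.001571 K/W
  R_gypsum board = L/(kA) = 0.218/(0.187·43.6) = 0.02674 K/W
  R_conv,out = 1/(hA) = 1/(20.4·43.6) = 0.001124 K/W
ΣR = 0.001571 + 0.02674 + 0.001124 = 0.02943 K/W
Q = ΔT/ΣR = (294.1 K − 278.26 K)/0.02943 = 538 W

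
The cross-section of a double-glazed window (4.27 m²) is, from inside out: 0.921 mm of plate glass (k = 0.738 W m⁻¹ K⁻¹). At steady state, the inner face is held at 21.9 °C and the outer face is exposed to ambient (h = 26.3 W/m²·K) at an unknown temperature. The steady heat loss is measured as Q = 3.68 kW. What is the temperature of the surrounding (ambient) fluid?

Series resistances:
  R_plate glass = L/(kA) = 9.21×10^-4/(0.738·4.27) = 2.923×10^-4 K/W
  R_conv,out = 1/(hA) = 1/(26.3·4.27) = 0.008905 K/W
ΣR = 0.009197 K/W
ΔT = Q·ΣR = 3680 × 0.009197 = 33.84 K
Heat flows outward, so T_out = T_in − ΔT = 21.9 − 33.84 = -11.9 °C

T_out = -11.9 °C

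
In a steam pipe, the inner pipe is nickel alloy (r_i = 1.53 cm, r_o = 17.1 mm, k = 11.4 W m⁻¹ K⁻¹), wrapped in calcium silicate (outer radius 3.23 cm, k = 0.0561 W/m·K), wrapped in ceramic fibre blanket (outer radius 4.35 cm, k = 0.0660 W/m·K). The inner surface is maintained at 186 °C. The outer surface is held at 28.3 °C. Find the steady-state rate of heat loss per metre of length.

Q' = 62.5 W/m

Resistance network (inner→outer):
  R'_nickel alloy = ln(0.0171/0.0153)/(2πk) = 0.1112/(2π·11.4) = 0.001553 m·K/W
  R'_calcium silicate = ln(0.0323/0.0171)/(2πk) = 0.6360/(2π·0.0561) = 1.804 m·K/W
  R'_ceramic fibre blanket = ln(0.0435/0.0323)/(2πk) = 0.2977/(2π·0.0660) = 0.7179 m·K/W
ΣR = 0.001553 + 1.804 + 0.7179 = 2.523 m·K/W
Q' = ΔT/ΣR = (186 °C − 28.3 °C)/2.523 = 62.5 W/m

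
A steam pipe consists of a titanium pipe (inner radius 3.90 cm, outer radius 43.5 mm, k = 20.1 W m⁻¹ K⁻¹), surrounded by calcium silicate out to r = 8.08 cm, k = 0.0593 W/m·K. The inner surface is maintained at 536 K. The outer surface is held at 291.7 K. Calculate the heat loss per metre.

Series thermal resistances, inner to outer:
  R'_titanium = ln(0.0435/0.0390)/(2πk) = 0.1092/(2π·20.1) = 8.647×10^-4 m·K/W
  R'_calcium silicate = ln(0.0808/0.0435)/(2πk) = 0.6192/(2π·0.0593) = 1.662 m·K/W
ΣR = 8.647×10^-4 + 1.662 = 1.663 m·K/W
Q' = ΔT/ΣR = (536 K − 291.7 K)/1.663 = 147 W/m

Q' = 147 W/m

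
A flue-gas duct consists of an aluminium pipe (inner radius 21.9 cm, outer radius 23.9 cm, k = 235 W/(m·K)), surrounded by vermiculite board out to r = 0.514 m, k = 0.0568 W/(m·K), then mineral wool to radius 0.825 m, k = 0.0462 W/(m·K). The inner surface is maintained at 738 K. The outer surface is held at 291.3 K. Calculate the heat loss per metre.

Treat each layer as a resistance in series:
  R'_aluminium = ln(0.239/0.219)/(2πk) = 0.08739/(2π·235) = 5.919×10^-5 m·K/W
  R'_vermiculite board = ln(0.514/0.239)/(2πk) = 0.7658/(2π·0.0568) = 2.146 m·K/W
  R'_mineral wool = ln(0.825/0.514)/(2πk) = 0.4732/(2π·0.0462) = 1.630 m·K/W
ΣR = 5.919×10^-5 + 2.146 + 1.630 = 3.776 m·K/W
Q' = ΔT/ΣR = (738 K − 291.3 K)/3.776 = 118 W/m

Q' = 118 W/m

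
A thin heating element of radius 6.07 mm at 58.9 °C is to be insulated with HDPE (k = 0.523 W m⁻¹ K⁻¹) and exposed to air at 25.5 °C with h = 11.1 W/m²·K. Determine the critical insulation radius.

For a cylinder, r_cr = k_ins/h = 0.523/11.1 = 0.0471 m = 4.71 cm

r_cr = 4.71 cm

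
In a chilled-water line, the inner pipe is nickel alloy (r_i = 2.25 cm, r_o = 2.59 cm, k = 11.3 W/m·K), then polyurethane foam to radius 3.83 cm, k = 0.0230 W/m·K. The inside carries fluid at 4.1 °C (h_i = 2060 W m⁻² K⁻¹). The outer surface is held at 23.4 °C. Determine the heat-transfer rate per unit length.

Q' = 7.12 W/m

Series thermal resistances, inner to outer:
  R'_conv,in = 1/(2πr h) = 1/(2π·0.0225·2060) = 0.003434 m·K/W
  R'_nickel alloy = ln(0.0259/0.0225)/(2πk) = 0.1407/(2π·11.3) = 0.001982 m·K/W
  R'_polyurethane foam = ln(0.0383/0.0259)/(2πk) = 0.3912/(2π·0.0230) = 2.707 m·K/W
ΣR = 0.003434 + 0.001982 + 2.707 = 2.712 m·K/W
Q' = ΔT/ΣR = (4.1 °C − 23.4 °C)/2.712 = -7.12 W/m
(Negative Q' ⇒ heat flows inward; heat gain = 7.12 W/m.)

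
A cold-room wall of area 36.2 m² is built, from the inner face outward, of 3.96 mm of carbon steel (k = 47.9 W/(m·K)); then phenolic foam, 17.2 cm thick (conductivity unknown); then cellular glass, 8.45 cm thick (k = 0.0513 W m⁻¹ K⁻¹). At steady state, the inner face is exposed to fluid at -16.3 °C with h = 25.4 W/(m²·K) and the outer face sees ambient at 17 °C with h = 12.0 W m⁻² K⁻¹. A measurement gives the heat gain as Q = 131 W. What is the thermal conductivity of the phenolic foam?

ΣR = ΔT/Q = |-16.3 − 17|/131 = 0.2542 K/W
Known resistances:
  R_conv,in = 1/(hA) = 1/(25.4·36.2) = 0.001088 K/W
  R_carbon steel = L/(kA) = 0.00396/(47.9·36.2) = 2.284×10^-6 K/W
  R_cellular glass = L/(kA) = 0.0845/(0.0513·36.2) = 0.04550 K/W
  R_conv,out = 1/(hA) = 1/(12.0·36.2) = 0.002302 K/W
R_phenolic foam = ΣR − ΣR_known = 0.2542 − 0.04889 = 0.2053 K/W
L/(kA) = 0.2053 ⇒ k = 0.172/(0.2053·36.2) = 0.0231 W/m·K

k = 0.0231 W/m·K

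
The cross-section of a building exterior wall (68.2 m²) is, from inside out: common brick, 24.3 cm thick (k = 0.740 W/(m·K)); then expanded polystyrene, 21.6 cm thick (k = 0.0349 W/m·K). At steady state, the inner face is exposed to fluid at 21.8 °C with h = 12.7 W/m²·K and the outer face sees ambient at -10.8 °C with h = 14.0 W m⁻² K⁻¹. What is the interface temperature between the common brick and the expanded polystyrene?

T = 19.8 °C

Treat each layer as a resistance in series:
  R_conv,in = 1/(hA) = 1/(12.7·68.2) = 0.001155 K/W
  R_common brick = L/(kA) = 0.243/(0.740·68.2) = 0.004815 K/W
  R_expanded polystyrene = L/(kA) = 0.216/(0.0349·68.2) = 0.09075 K/W
  R_conv,out = 1/(hA) = 1/(14.0·68.2) = 0.001047 K/W
ΣR = 0.001155 + 0.004815 + 0.09075 + 0.001047 = 0.09777 K/W
Q = ΔT/ΣR = (21.8 °C − -10.8 °C)/0.09777 = 333.4 W
From the inner boundary to the common brick/expanded polystyrene interface, ΣR_partial = 0.005970 K/W.
T_interface = T_in − Q·ΣR_partial = 21.8 °C − (333.4)(0.005970) = 19.8 °C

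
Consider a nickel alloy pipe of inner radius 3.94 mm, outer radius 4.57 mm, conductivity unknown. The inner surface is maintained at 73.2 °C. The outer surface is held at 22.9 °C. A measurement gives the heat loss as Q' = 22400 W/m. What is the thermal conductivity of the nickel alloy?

k = 10.5 W/m·K

ΣR = ΔT/Q' = |73.2 − 22.9|/22400 = 0.002246 m·K/W
ln(r₂/r₁)/(2πk) = 0.002246 ⇒ k = 0.1483/(2π·0.002246) = 10.5 W/m·K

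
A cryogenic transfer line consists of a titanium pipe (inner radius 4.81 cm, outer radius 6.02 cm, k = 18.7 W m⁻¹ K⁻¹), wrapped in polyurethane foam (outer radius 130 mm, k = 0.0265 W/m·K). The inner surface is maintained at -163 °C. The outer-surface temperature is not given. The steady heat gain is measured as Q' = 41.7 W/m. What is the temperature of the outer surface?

T_out = 29.9 °C

Series resistances:
  R'_titanium = ln(0.0602/0.0481)/(2πk) = 0.2244/(2π·18.7) = 0.001910 m·K/W
  R'_polyurethane foam = ln(0.130/0.0602)/(2πk) = 0.7699/(2π·0.0265) = 4.624 m·K/W
ΣR = 4.626 m·K/W
ΔT = Q'·ΣR = 41.7 × 4.626 = 192.9 K
Heat flows inward, so T_out = T_in + ΔT = -163 + 192.9 = 29.9 °C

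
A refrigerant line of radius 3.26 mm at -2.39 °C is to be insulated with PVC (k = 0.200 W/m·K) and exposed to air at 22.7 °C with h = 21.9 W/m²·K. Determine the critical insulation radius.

r_cr = 0.913 cm

For a cylinder, r_cr = k_ins/h = 0.200/21.9 = 0.00913 m = 0.913 cm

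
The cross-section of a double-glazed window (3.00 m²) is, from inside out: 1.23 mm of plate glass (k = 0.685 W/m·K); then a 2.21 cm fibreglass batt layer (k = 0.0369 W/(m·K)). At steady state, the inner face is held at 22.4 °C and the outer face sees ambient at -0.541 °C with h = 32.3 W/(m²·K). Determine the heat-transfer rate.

Treat each layer as a resistance in series:
  R_plate glass = L/(kA) = 0.00123/(0.685·3.00) = 5.985×10^-4 K/W
  R_fibreglass batt = L/(kA) = 0.0221/(0.0369·3.00) = 0.1996 K/W
  R_conv,out = 1/(hA) = 1/(32.3·3.00) = 0.01032 K/W
ΣR = 5.985×10^-4 + 0.1996 + 0.01032 = 0.2105 K/W
Q = ΔT/ΣR = (22.4 °C − -0.541 °C)/0.2105 = 109 W

Q = 109 W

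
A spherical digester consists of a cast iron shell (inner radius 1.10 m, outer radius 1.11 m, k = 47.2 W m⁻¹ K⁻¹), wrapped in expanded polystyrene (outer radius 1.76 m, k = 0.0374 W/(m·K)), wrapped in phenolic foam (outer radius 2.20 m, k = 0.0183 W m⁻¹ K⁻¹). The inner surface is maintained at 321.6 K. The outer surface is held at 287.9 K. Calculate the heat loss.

Series thermal resistances, inner to outer:
  R_cast iron = (1/1.10 − 1/1.11)/(4πk) = 0.008190/(4π·47.2) = 1.381×10^-5 K/W
  R_expanded polystyrene = (1/1.11 − 1/1.76)/(4πk) = 0.3327/(4π·0.0374) = 0.7079 K/W
  R_phenolic foam = (1/1.76 − 1/2.20)/(4πk) = 0.1136/(4π·0.0183) = 0.4941 K/W
ΣR = 1.381×10^-5 + 0.7079 + 0.4941 = 1.202 K/W
Q = ΔT/ΣR = (321.6 K − 287.9 K)/1.202 = 28.0 W

Q = 28.0 W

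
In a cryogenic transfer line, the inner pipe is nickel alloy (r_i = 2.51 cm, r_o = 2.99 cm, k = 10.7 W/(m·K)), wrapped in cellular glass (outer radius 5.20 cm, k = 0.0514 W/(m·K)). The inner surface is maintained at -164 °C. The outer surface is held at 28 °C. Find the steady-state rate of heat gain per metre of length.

Treat each layer as a resistance in series:
  R'_nickel alloy = ln(0.0299/0.0251)/(2πk) = 0.1750/(2π·10.7) = 0.002603 m·K/W
  R'_cellular glass = ln(0.0520/0.0299)/(2πk) = 0.5534/(2π·0.0514) = 1.714 m·K/W
ΣR = 0.002603 + 1.714 = 1.717 m·K/W
Q' = ΔT/ΣR = (-164 °C − 28 °C)/1.717 = -112 W/m
(Negative Q' ⇒ heat flows inward; heat gain = 112 W/m.)

Q' = 112 W/m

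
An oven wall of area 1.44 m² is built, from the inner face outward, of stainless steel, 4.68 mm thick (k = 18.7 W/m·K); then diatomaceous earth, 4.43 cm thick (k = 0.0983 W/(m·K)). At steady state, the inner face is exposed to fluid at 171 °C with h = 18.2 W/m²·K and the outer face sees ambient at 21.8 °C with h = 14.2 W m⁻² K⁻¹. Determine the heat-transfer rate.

Treat each layer as a resistance in series:
  R_conv,in = 1/(hA) = 1/(18.2·1.44) = 0.03816 K/W
  R_stainless steel = L/(kA) = 0.00468/(18.7·1.44) = 1.738×10^-4 K/W
  R_diatomaceous earth = L/(kA) = 0.0443/(0.0983·1.44) = 0.3130 K/W
  R_conv,out = 1/(hA) = 1/(14.2·1.44) = 0.04890 K/W
ΣR = 0.03816 + 1.738×10^-4 + 0.3130 + 0.04890 = 0.4002 K/W
Q = ΔT/ΣR = (171 °C − 21.8 °C)/0.4002 = 373 W

Q = 373 W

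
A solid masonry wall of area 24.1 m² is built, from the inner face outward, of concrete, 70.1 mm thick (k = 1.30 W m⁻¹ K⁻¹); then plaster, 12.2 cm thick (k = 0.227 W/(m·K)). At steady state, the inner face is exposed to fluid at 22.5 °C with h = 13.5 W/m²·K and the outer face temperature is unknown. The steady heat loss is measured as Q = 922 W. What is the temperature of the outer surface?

Sum the resistances:
  R_conv,in = 1/(hA) = 1/(13.5·24.1) = 0.003074 K/W
  R_concrete = L/(kA) = 0.0701/(1.30·24.1) = 0.002237 K/W
  R_plaster = L/(kA) = 0.122/(0.227·24.1) = 0.02230 K/W
ΣR = 0.02761 K/W
ΔT = Q·ΣR = 922 × 0.02761 = 25.46 K
Heat flows outward, so T_out = T_in − ΔT = 22.5 − 25.46 = -2.96 °C

T_out = -2.96 °C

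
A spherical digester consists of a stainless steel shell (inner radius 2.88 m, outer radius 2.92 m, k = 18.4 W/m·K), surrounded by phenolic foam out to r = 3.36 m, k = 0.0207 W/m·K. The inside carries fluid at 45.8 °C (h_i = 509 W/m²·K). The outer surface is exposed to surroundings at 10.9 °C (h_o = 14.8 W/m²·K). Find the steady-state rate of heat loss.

Q = 202 W

Treat each layer as a resistance in series:
  R_conv,in = 1/(4πr²h) = 1/(4π·2.88²·509) = 1.885×10^-5 K/W
  R_stainless steel = (1/2.88 − 1/2.92)/(4πk) = 0.004756/(4π·18.4) = 2.057×10^-5 K/W
  R_phenolic foam = (1/2.92 − 1/3.36)/(4πk) = 0.04485/(4π·0.0207) = 0.1724 K/W
  R_conv,out = 1/(4πr²h) = 1/(4π·3.36²·14.8) = 4.763×10^-4 K/W
ΣR = 1.885×10^-5 + 2.057×10^-5 + 0.1724 + 4.763×10^-4 = 0.1729 K/W
Q = ΔT/ΣR = (45.8 °C − 10.9 °C)/0.1729 = 202 W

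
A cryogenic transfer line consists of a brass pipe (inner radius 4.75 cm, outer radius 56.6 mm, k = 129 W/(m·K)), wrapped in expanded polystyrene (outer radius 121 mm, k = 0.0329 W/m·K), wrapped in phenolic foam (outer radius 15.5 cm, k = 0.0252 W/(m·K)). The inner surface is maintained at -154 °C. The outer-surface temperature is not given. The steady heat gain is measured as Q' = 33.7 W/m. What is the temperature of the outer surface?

T_out = 22.6 °C

Series resistances:
  R'_brass = ln(0.0566/0.0475)/(2πk) = 0.1753/(2π·129) = 2.163×10^-4 m·K/W
  R'_expanded polystyrene = ln(0.121/0.0566)/(2πk) = 0.7598/(2π·0.0329) = 3.675 m·K/W
  R'_phenolic foam = ln(0.155/0.121)/(2πk) = 0.2476/(2π·0.0252) = 1.564 m·K/W
ΣR = 5.240 m·K/W
ΔT = Q'·ΣR = 33.7 × 5.240 = 176.6 K
Heat flows inward, so T_out = T_in + ΔT = -154 + 176.6 = 22.6 °C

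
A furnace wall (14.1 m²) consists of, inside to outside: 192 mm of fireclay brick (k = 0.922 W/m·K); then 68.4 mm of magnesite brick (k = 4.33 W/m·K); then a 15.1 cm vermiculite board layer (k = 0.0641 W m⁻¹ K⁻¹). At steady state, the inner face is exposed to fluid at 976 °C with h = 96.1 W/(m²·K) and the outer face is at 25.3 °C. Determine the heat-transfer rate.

Q = 5.18 kW

Treat each layer as a resistance in series:
  R_conv,in = 1/(hA) = 1/(96.1·14.1) = 7.380×10^-4 K/W
  R_fireclay brick = L/(kA) = 0.192/(0.922·14.1) = 0.01477 K/W
  R_magnesite brick = L/(kA) = 0.0684/(4.33·14.1) = 0.001120 K/W
  R_vermiculite board = L/(kA) = 0.151/(0.0641·14.1) = 0.1671 K/W
ΣR = 7.380×10^-4 + 0.01477 + 0.001120 + 0.1671 = 0.1837 K/W
Q = ΔT/ΣR = (976 °C − 25.3 °C)/0.1837 = 5180 W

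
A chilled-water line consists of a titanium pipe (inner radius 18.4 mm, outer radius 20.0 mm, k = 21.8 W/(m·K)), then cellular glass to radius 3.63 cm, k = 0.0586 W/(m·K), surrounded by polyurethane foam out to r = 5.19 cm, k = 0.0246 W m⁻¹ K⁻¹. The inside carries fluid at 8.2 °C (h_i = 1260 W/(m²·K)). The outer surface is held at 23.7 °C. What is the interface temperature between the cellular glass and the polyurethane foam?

Resistance network (inner→outer):
  R'_conv,in = 1/(2πr h) = 1/(2π·0.0184·1260) = 0.006865 m·K/W
  R'_titanium = ln(0.0200/0.0184)/(2πk) = 0.08338/(2π·21.8) = 6.087×10^-4 m·K/W
  R'_cellular glass = ln(0.0363/0.0200)/(2πk) = 0.5961/(2π·0.0586) = 1.619 m·K/W
  R'_polyurethane foam = ln(0.0519/0.0363)/(2πk) = 0.3575/(2π·0.0246) = 2.313 m·K/W
ΣR = 0.006865 + 6.087×10^-4 + 1.619 + 2.313 = 3.939 m·K/W
Q' = ΔT/ΣR = (8.2 °C − 23.7 °C)/3.939 = -3.935 W/m
From the inner boundary to the cellular glass/polyurethane foam interface, ΣR_partial = 1.626 m·K/W.
T_interface = T_in − Q'·ΣR_partial = 8.2 °C − (-3.935)(1.626) = 14.6 °C

T = 14.6 °C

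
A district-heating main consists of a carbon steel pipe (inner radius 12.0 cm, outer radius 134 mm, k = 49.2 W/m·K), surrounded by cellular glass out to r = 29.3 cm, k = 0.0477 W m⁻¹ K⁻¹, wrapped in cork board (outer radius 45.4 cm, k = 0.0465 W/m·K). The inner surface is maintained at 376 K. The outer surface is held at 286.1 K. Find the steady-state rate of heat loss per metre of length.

Q' = 21.9 W/m

Series thermal resistances, inner to outer:
  R'_carbon steel = ln(0.134/0.120)/(2πk) = 0.1103/(2π·49.2) = 3.570×10^-4 m·K/W
  R'_cellular glass = ln(0.293/0.134)/(2πk) = 0.7823/(2π·0.0477) = 2.610 m·K/W
  R'_cork board = ln(0.454/0.293)/(2πk) = 0.4379/(2π·0.0465) = 1.499 m·K/W
ΣR = 3.570×10^-4 + 2.610 + 1.499 = 4.109 m·K/W
Q' = ΔT/ΣR = (376 K − 286.1 K)/4.109 = 21.9 W/m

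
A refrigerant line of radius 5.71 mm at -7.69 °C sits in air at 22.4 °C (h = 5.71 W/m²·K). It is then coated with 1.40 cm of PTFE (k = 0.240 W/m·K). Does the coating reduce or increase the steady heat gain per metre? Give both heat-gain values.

Critical radius for a cylinder: r_cr = k/h = 0.0420 m = 4.20 cm.
Outer radius after coating: r₂ = 0.00571 + 0.0140 = 0.01971 m.
Since r₁ < r_cr and r₂ ≤ r_cr, the coating moves toward the maximum at r_cr — heat gain rises.
Bare: R = 1/(2πr₁h) = 4.881 m·K/W; Q = 30.09/4.881 = 6.16 W/m.
Coated: R = R_cond + R_conv = 2.236 m·K/W; Q = 30.09/2.236 = 13.5 W/m.

increases: 6.16 → 13.5 W/m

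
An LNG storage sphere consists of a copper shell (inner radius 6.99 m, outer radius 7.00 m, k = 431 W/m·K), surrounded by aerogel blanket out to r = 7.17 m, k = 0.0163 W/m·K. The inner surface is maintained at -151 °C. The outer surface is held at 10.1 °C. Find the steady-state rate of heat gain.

Resistance network (inner→outer):
  R_copper = (1/6.99 − 1/7.00)/(4πk) = 2.044×10^-4/(4π·431) = 3.773×10^-8 K/W
  R_aerogel blanket = (1/7.00 − 1/7.17)/(4πk) = 0.003387/(4π·0.0163) = 0.01654 K/W
ΣR = 3.773×10^-8 + 0.01654 = 0.01654 K/W
Q = ΔT/ΣR = (-151 °C − 10.1 °C)/0.01654 = -9740 W
(Negative Q ⇒ heat flows inward; heat gain = 9740 W.)

Q = 9740 W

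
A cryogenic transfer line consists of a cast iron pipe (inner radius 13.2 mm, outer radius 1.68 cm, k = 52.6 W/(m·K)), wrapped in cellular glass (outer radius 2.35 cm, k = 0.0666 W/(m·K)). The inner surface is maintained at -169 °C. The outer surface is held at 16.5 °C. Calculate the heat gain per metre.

Q' = 231 W/m

Treat each layer as a resistance in series:
  R'_cast iron = ln(0.0168/0.0132)/(2πk) = 0.2412/(2π·52.6) = 7.297×10^-4 m·K/W
  R'_cellular glass = ln(0.0235/0.0168)/(2πk) = 0.3356/(2π·0.0666) = 0.8020 m·K/W
ΣR = 7.297×10^-4 + 0.8020 = 0.8027 m·K/W
Q' = ΔT/ΣR = (-169 °C − 16.5 °C)/0.8027 = -231 W/m
(Negative Q' ⇒ heat flows inward; heat gain = 231 W/m.)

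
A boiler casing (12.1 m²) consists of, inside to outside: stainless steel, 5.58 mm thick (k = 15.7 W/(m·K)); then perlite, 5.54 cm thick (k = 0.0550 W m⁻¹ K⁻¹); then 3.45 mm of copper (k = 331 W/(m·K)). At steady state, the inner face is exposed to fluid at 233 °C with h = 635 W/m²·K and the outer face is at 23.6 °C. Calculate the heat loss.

Series thermal resistances, inner to outer:
  R_conv,in = 1/(hA) = 1/(635·12.1) = 1.301×10^-4 K/W
  R_stainless steel = L/(kA) = 0.00558/(15.7·12.1) = 2.937×10^-5 K/W
  R_perlite = L/(kA) = 0.0554/(0.0550·12.1) = 0.08325 K/W
  R_copper = L/(kA) = 0.00345/(331·12.1) = 8.614×10^-7 K/W
ΣR = 1.301×10^-4 + 2.937×10^-5 + 0.08325 + 8.614×10^-7 = 0.08341 K/W
Q = ΔT/ΣR = (233 °C − 23.6 °C)/0.08341 = 2510 W

Q = 2.51 kW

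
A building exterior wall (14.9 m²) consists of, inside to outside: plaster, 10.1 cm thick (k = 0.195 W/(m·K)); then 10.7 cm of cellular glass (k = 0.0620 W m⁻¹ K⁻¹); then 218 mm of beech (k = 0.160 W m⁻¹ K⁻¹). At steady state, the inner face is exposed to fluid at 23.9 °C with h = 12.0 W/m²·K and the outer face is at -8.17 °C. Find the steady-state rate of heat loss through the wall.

Resistance network (inner→outer):
  R_conv,in = 1/(hA) = 1/(12.0·14.9) = 0.005593 K/W
  R_plaster = L/(kA) = 0.101/(0.195·14.9) = 0.03476 K/W
  R_cellular glass = L/(kA) = 0.107/(0.0620·14.9) = 0.1158 K/W
  R_beech = L/(kA) = 0.218/(0.160·14.9) = 0.09144 K/W
ΣR = 0.005593 + 0.03476 + 0.1158 + 0.09144 = 0.2476 K/W
Q = ΔT/ΣR = (23.9 °C − -8.17 °C)/0.2476 = 130 W

Q = 130 W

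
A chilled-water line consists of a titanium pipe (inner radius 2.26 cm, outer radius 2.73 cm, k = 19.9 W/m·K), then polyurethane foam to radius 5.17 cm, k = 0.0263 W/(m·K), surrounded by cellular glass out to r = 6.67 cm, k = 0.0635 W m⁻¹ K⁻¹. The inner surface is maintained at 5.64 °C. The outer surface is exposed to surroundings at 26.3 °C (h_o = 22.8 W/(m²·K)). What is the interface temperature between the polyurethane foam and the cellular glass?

T = 23.0 °C

Treat each layer as a resistance in series:
  R'_titanium = ln(0.0273/0.0226)/(2πk) = 0.1889/(2π·19.9) = 0.001511 m·K/W
  R'_polyurethane foam = ln(0.0517/0.0273)/(2πk) = 0.6386/(2π·0.0263) = 3.864 m·K/W
  R'_cellular glass = ln(0.0667/0.0517)/(2πk) = 0.2547/(2π·0.0635) = 0.6385 m·K/W
  R'_conv,out = 1/(2πr h) = 1/(2π·0.0667·22.8) = 0.1047 m·K/W
ΣR = 0.001511 + 3.864 + 0.6385 + 0.1047 = 4.609 m·K/W
Q' = ΔT/ΣR = (5.64 °C − 26.3 °C)/4.609 = -4.483 W/m
From the inner boundary to the polyurethane foam/cellular glass interface, ΣR_partial = 3.866 m·K/W.
T_interface = T_in − Q'·ΣR_partial = 5.64 °C − (-4.483)(3.866) = 23.0 °C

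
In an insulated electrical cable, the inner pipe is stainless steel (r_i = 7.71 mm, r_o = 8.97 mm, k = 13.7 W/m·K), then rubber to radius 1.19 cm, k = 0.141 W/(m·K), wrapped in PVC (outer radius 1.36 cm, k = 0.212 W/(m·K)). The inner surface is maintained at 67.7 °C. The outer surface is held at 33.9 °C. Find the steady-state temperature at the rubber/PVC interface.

T = 41.9 °C

Resistance network (inner→outer):
  R'_stainless steel = ln(0.00897/0.00771)/(2πk) = 0.1514/(2π·13.7) = 0.001758 m·K/W
  R'_rubber = ln(0.0119/0.00897)/(2πk) = 0.2827/(2π·0.141) = 0.3190 m·K/W
  R'_PVC = ln(0.0136/0.0119)/(2πk) = 0.1335/(2π·0.212) = 0.1002 m·K/W
ΣR = 0.001758 + 0.3190 + 0.1002 = 0.4210 m·K/W
Q' = ΔT/ΣR = (67.7 °C − 33.9 °C)/0.4210 = 80.29 W/m
From the inner boundary to the rubber/PVC interface, ΣR_partial = 0.3208 m·K/W.
T_interface = T_in − Q'·ΣR_partial = 67.7 °C − (80.29)(0.3208) = 41.9 °C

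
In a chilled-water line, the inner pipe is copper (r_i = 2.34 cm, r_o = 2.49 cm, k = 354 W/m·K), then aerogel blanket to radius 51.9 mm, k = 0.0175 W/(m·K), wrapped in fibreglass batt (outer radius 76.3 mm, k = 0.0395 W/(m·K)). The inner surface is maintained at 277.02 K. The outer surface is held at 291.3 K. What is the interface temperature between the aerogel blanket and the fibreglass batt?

T = 288.6 K

Treat each layer as a resistance in series:
  R'_copper = ln(0.0249/0.0234)/(2πk) = 0.06213/(2π·354) = 2.793×10^-5 m·K/W
  R'_aerogel blanket = ln(0.0519/0.0249)/(2πk) = 0.7345/(2π·0.0175) = 6.680 m·K/W
  R'_fibreglass batt = ln(0.0763/0.0519)/(2πk) = 0.3854/(2π·0.0395) = 1.553 m·K/W
ΣR = 2.793×10^-5 + 6.680 + 1.553 = 8.233 m·K/W
Q' = ΔT/ΣR = (277.02 K − 291.3 K)/8.233 = -1.734 W/m
From the inner boundary to the aerogel blanket/fibreglass batt interface, ΣR_partial = 6.680 m·K/W.
T_interface = T_in − Q'·ΣR_partial = 277.02 K − (-1.734)(6.680) = 288.6 K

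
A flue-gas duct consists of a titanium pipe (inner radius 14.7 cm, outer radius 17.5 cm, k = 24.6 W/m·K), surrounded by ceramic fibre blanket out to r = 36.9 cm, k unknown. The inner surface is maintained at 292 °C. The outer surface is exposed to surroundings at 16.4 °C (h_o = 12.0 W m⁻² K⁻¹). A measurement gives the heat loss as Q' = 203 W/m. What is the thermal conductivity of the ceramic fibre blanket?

ΣR = ΔT/Q' = |292 − 16.4|/203 = 1.358 m·K/W
Known resistances:
  R'_titanium = ln(0.175/0.147)/(2πk) = 0.1744/(2π·24.6) = 0.001128 m·K/W
  R'_conv,out = 1/(2πr h) = 1/(2π·0.369·12.0) = 0.03594 m·K/W
R_ceramic fibre blanket = ΣR − ΣR_known = 1.358 − 0.03707 = 1.321 m·K/W
ln(r₂/r₁)/(2πk) = 1.321 ⇒ k = 0.7460/(2π·1.321) = 0.0899 W/m·K

k = 0.0899 W/m·K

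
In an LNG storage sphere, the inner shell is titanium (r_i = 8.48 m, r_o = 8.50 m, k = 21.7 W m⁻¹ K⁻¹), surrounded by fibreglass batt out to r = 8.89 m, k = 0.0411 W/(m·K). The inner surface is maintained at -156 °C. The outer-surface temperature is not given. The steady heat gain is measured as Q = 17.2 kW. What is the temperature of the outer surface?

Series resistances:
  R_titanium = (1/8.48 − 1/8.50)/(4πk) = 2.775×10^-4/(4π·21.7) = 1.018×10^-6 K/W
  R_fibreglass batt = (1/8.50 − 1/8.89)/(4πk) = 0.005161/(4π·0.0411) = 0.009993 K/W
ΣR = 0.009994 K/W
ΔT = Q·ΣR = 17200 × 0.009994 = 171.9 K
Heat flows inward, so T_out = T_in + ΔT = -156 + 171.9 = 15.9 °C

T_out = 15.9 °C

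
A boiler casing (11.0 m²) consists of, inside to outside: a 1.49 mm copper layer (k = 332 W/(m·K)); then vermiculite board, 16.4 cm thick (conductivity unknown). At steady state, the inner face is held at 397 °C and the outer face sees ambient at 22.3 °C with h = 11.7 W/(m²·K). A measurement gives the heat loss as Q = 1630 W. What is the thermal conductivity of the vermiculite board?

ΣR = ΔT/Q = |397 − 22.3|/1630 = 0.2299 K/W
Known resistances:
  R_copper = L/(kA) = 0.00149/(332·11.0) = 4.080×10^-7 K/W
  R_conv,out = 1/(hA) = 1/(11.7·11.0) = 0.007770 K/W
R_vermiculite board = ΣR − ΣR_known = 0.2299 − 0.007770 = 0.2221 K/W
L/(kA) = 0.2221 ⇒ k = 0.164/(0.2221·11.0) = 0.0671 W/m·K

k = 0.0671 W/m·K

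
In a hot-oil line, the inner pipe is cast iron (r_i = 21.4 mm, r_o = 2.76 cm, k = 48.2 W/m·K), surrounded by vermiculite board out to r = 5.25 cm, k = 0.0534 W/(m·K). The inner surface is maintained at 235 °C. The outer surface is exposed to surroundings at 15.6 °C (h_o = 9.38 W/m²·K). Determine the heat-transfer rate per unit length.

Q' = 97.9 W/m

Treat each layer as a resistance in series:
  R'_cast iron = ln(0.0276/0.0214)/(2πk) = 0.2544/(2π·48.2) = 8.401×10^-4 m·K/W
  R'_vermiculite board = ln(0.0525/0.0276)/(2πk) = 0.6430/(2π·0.0534) = 1.916 m·K/W
  R'_conv,out = 1/(2πr h) = 1/(2π·0.0525·9.38) = 0.3232 m·K/W
ΣR = 8.401×10^-4 + 1.916 + 0.3232 = 2.240 m·K/W
Q' = ΔT/ΣR = (235 °C − 15.6 °C)/2.240 = 97.9 W/m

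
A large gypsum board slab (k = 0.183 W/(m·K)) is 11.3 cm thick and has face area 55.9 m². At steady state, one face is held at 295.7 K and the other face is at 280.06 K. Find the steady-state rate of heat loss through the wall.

Q = kA·ΔT/L = 0.183 × 55.9 × |295.7 K − 280.06 K| / 0.113 = 1420 W

Q = 1420 W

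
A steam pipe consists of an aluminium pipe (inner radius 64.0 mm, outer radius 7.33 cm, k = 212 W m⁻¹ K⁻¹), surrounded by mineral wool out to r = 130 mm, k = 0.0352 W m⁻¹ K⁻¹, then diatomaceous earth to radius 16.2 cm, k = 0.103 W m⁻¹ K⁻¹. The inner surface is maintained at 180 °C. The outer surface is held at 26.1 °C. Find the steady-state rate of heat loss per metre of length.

Treat each layer as a resistance in series:
  R'_aluminium = ln(0.0733/0.0640)/(2πk) = 0.1357/(2π·212) = 1.019×10^-4 m·K/W
  R'_mineral wool = ln(0.130/0.0733)/(2πk) = 0.5730/(2π·0.0352) = 2.591 m·K/W
  R'_diatomaceous earth = ln(0.162/0.130)/(2πk) = 0.2201/(2π·0.103) = 0.3400 m·K/W
ΣR = 1.019×10^-4 + 2.591 + 0.3400 = 2.931 m·K/W
Q' = ΔT/ΣR = (180 °C − 26.1 °C)/2.931 = 52.5 W/m

Q' = 52.5 W/m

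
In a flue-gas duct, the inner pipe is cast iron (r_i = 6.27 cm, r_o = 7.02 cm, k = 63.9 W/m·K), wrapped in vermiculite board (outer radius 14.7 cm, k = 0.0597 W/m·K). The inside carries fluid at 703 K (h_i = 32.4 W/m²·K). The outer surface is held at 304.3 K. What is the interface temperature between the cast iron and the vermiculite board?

Resistance network (inner→outer):
  R'_conv,in = 1/(2πr h) = 1/(2π·0.0627·32.4) = 0.07834 m·K/W
  R'_cast iron = ln(0.0702/0.0627)/(2πk) = 0.1130/(2π·63.9) = 2.814×10^-4 m·K/W
  R'_vermiculite board = ln(0.147/0.0702)/(2πk) = 0.7391/(2π·0.0597) = 1.970 m·K/W
ΣR = 0.07834 + 2.814×10^-4 + 1.970 = 2.049 m·K/W
Q' = ΔT/ΣR = (703 K − 304.3 K)/2.049 = 194.6 W/m
From the inner boundary to the cast iron/vermiculite board interface, ΣR_partial = 0.07862 m·K/W.
T_interface = T_in − Q'·ΣR_partial = 703 K − (194.6)(0.07862) = 688 K

T = 688 K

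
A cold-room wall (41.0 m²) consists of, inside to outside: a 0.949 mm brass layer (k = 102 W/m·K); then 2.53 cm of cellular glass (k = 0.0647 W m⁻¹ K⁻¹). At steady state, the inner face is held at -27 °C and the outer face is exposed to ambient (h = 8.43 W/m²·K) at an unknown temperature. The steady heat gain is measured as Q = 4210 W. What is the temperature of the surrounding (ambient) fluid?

Series resistances:
  R_brass = L/(kA) = 9.49×10^-4/(102·41.0) = 2.269×10^-7 K/W
  R_cellular glass = L/(kA) = 0.0253/(0.0647·41.0) = 0.009537 K/W
  R_conv,out = 1/(hA) = 1/(8.43·41.0) = 0.002893 K/W
ΣR = 0.01243 K/W
ΔT = Q·ΣR = 4210 × 0.01243 = 52.33 K
Heat flows inward, so T_out = T_in + ΔT = -27 + 52.33 = 25.3 °C

T_out = 25.3 °C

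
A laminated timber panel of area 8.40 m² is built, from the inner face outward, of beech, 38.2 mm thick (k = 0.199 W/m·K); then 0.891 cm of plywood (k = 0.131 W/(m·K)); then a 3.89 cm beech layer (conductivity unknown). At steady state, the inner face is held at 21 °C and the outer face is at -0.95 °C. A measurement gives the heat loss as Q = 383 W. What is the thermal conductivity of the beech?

k = 0.176 W/m·K

ΣR = ΔT/Q = |21 − -0.95|/383 = 0.05731 K/W
Known resistances:
  R_beech = L/(kA) = 0.0382/(0.199·8.40) = 0.02285 K/W
  R_plywood = L/(kA) = 0.00891/(0.131·8.40) = 0.008097 K/W
R_beech = ΣR − ΣR_known = 0.05731 − 0.03095 = 0.02636 K/W
L/(kA) = 0.02636 ⇒ k = 0.0389/(0.02636·8.40) = 0.176 W/m·K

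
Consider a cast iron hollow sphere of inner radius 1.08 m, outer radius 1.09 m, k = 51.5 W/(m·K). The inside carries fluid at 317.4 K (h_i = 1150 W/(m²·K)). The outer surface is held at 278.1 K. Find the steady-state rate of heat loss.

Q = 542 kW

Treat each layer as a resistance in series:
  R_conv,in = 1/(4πr²h) = 1/(4π·1.08²·1150) = 5.933×10^-5 K/W
  R_cast iron = (1/1.08 − 1/1.09)/(4πk) = 0.008495/(4π·51.5) = 1.313×10^-5 K/W
ΣR = 5.933×10^-5 + 1.313×10^-5 = 7.246×10^-5 K/W
Q = ΔT/ΣR = (317.4 K − 278.1 K)/7.246×10^-5 = 5.42×10^5 W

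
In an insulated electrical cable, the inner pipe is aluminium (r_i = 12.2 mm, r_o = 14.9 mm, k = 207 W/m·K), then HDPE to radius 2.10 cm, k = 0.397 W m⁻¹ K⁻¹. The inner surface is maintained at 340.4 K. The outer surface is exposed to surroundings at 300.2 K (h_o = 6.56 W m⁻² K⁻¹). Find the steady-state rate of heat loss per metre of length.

Treat each layer as a resistance in series:
  R'_aluminium = ln(0.0149/0.0122)/(2πk) = 0.1999/(2π·207) = 1.537×10^-4 m·K/W
  R'_HDPE = ln(0.0210/0.0149)/(2πk) = 0.3432/(2π·0.397) = 0.1376 m·K/W
  R'_conv,out = 1/(2πr h) = 1/(2π·0.0210·6.56) = 1.155 m·K/W
ΣR = 1.537×10^-4 + 0.1376 + 1.155 = 1.293 m·K/W
Q' = ΔT/ΣR = (340.4 K − 300.2 K)/1.293 = 31.1 W/m

Q' = 31.1 W/m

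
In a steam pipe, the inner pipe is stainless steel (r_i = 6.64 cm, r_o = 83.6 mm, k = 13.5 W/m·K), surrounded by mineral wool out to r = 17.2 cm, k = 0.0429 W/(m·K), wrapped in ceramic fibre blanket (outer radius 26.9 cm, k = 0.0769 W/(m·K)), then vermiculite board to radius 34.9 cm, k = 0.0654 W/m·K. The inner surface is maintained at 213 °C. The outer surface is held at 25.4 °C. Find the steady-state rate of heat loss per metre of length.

Q' = 44.3 W/m

Resistance network (inner→outer):
  R'_stainless steel = ln(0.0836/0.0664)/(2πk) = 0.2303/(2π·13.5) = 0.002716 m·K/W
  R'_mineral wool = ln(0.172/0.0836)/(2πk) = 0.7215/(2π·0.0429) = 2.677 m·K/W
  R'_ceramic fibre blanket = ln(0.269/0.172)/(2πk) = 0.4472/(2π·0.0769) = 0.9256 m·K/W
  R'_vermiculite board = ln(0.349/0.269)/(2πk) = 0.2604/(2π·0.0654) = 0.6336 m·K/W
ΣR = 0.002716 + 2.677 + 0.9256 + 0.6336 = 4.239 m·K/W
Q' = ΔT/ΣR = (213 °C − 25.4 °C)/4.239 = 44.3 W/m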